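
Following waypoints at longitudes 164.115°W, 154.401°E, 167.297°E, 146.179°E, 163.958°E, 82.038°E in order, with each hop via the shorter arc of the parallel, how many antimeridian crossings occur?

1

Leg 1: -164.115° → +154.401°, shortest Δλ = -41.484° (west) — crosses 180°.
Leg 2: +154.401° → +167.297°, shortest Δλ = 12.896° (east) — does not cross 180°.
Leg 3: +167.297° → +146.179°, shortest Δλ = -21.118° (west) — does not cross 180°.
Leg 4: +146.179° → +163.958°, shortest Δλ = 17.779° (east) — does not cross 180°.
Leg 5: +163.958° → +82.038°, shortest Δλ = -81.92° (west) — does not cross 180°.
Total crossings: 1.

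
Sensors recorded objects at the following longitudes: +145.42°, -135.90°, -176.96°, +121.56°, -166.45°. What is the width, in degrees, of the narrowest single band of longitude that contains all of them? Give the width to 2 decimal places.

Sort the longitudes: -176.96°, -166.45°, -135.90°, +121.56°, +145.42°.
Eastward gaps between consecutive values (wrapping around): 10.51°, 30.55°, 257.46°, 23.86°, 37.62°.
Largest gap = 257.46° ⇒ minimal covering band is its complement: 360° − 257.46° = 102.54°.
Band runs from +121.56° eastward to -135.90°, crossing the antimeridian.

102.54°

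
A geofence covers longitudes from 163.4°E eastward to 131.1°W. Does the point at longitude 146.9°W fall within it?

Band width going east from +163.4° to -131.1°: ((-131.1 − 163.4) mod 360) = 65.5°.
Offset of -146.9° east of the west edge: ((-146.9 − 163.4) mod 360) = 49.7°.
49.7° ≤ 65.5° ⇒ inside.

Yes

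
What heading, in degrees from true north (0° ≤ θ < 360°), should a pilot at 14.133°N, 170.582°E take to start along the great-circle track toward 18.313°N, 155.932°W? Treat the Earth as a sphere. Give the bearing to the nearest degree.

Δλ = -155.932 − 170.582 = -326.514°; wrapped into (−180°, 180°]: 33.486°.
θ = atan2( sin Δλ · cos φ₂ , cos φ₁ · sin φ₂ − sin φ₁ · cos φ₂ · cos Δλ )
  = atan2(0.52379, 0.11137) = 77.997° → normalised to [0°, 360°): 77.997°.

78°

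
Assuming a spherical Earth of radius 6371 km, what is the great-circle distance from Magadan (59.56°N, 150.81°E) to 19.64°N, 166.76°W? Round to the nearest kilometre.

Δλ = -166.76 − 150.81 = -317.57°; wrapped into (−180°, 180°]: 42.43°.
Δφ = 19.64 − 59.56 = -39.92°.
a = sin²(Δφ/2) + cos φ₁ · cos φ₂ · sin²(Δλ/2) = 0.179013.
c = 2·atan2(√a, √(1−a)) = 0.87373 rad → d = 6371·c ≈ 5566.51 km.

5567 km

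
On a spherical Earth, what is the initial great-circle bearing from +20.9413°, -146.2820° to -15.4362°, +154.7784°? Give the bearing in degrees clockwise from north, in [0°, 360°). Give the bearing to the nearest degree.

Δλ = 154.7784 − -146.2820 = 301.0604°; wrapped into (−180°, 180°]: -58.9396°.
θ = atan2( sin Δλ · cos φ₂ , cos φ₁ · sin φ₂ − sin φ₁ · cos φ₂ · cos Δλ )
  = atan2(-0.82572, -0.42634) = -117.308° → normalised to [0°, 360°): 242.692°.

243°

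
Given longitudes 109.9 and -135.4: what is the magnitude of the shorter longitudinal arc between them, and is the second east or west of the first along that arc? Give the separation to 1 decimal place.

Raw difference: -135.4 − 109.9 = -245.3°.
Normalise into (−180°, 180°]: -245.3° + 360° = 114.7°.
Positive ⇒ the second point lies to the east; separation 114.7°.

114.7° east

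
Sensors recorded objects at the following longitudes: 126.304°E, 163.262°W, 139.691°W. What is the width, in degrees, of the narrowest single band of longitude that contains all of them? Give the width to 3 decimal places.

94.005°

Sort the longitudes: -163.262°, -139.691°, +126.304°.
Eastward gaps between consecutive values (wrapping around): 23.571°, 265.995°, 70.434°.
Largest gap = 265.995° ⇒ minimal covering band is its complement: 360° − 265.995° = 94.005°.
Band runs from +126.304° eastward to -139.691°, crossing the antimeridian.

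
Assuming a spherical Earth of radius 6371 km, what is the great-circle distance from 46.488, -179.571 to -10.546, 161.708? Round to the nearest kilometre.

6610 km

Δλ = 161.708 − -179.571 = 341.279°; wrapped into (−180°, 180°]: -18.721°.
Δφ = -10.546 − 46.488 = -57.034°.
a = sin²(Δφ/2) + cos φ₁ · cos φ₂ · sin²(Δλ/2) = 0.245835.
c = 2·atan2(√a, √(1−a)) = 1.03755 rad → d = 6371·c ≈ 6610.25 km.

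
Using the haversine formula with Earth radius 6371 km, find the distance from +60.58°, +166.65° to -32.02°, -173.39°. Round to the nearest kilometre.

Δλ = -173.39 − 166.65 = -340.04°; wrapped into (−180°, 180°]: 19.96°.
Δφ = -32.02 − 60.58 = -92.60°.
a = sin²(Δφ/2) + cos φ₁ · cos φ₂ · sin²(Δλ/2) = 0.535190.
c = 2·atan2(√a, √(1−a)) = 1.64123 rad → d = 6371·c ≈ 10456.31 km.

10456 km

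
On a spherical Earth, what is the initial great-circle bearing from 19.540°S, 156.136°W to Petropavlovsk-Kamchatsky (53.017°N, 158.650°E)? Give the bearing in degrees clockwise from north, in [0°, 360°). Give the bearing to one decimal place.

Δλ = 158.650 − -156.136 = 314.786°; wrapped into (−180°, 180°]: -45.214°.
θ = atan2( sin Δλ · cos φ₂ , cos φ₁ · sin φ₂ − sin φ₁ · cos φ₂ · cos Δλ )
  = atan2(-0.42697, 0.89455) = -25.515° → normalised to [0°, 360°): 334.485°.

334.5°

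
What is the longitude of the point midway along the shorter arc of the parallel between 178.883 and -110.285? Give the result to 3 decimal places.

Signed shortest Δλ from +178.883° to -110.285° is +70.832°.
Midpoint longitude = +178.883° + (+70.832°)/2 = +178.883° + 35.416° = +214.299°.
Normalise into (−180°, 180°]: -145.701°.
(The naïve average (+178.883 + -110.285)/2 = 34.299° is on the wrong side of the globe.)

-145.701°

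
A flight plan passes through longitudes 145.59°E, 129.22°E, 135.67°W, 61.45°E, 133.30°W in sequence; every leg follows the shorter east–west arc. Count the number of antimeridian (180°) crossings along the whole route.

Leg 1: +145.59° → +129.22°, shortest Δλ = -16.37° (west) — does not cross 180°.
Leg 2: +129.22° → -135.67°, shortest Δλ = 95.11° (east) — crosses 180°.
Leg 3: -135.67° → +61.45°, shortest Δλ = -162.88° (west) — crosses 180°.
Leg 4: +61.45° → -133.30°, shortest Δλ = 165.25° (east) — crosses 180°.
Total crossings: 3.

3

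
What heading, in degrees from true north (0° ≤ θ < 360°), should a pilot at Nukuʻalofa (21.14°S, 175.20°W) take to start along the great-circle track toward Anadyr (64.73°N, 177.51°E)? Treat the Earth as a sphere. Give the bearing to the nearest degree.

Δλ = 177.51 − -175.20 = 352.71°; wrapped into (−180°, 180°]: -7.29°.
θ = atan2( sin Δλ · cos φ₂ , cos φ₁ · sin φ₂ − sin φ₁ · cos φ₂ · cos Δλ )
  = atan2(-0.05417, 0.99616) = -3.113° → normalised to [0°, 360°): 356.887°.

357°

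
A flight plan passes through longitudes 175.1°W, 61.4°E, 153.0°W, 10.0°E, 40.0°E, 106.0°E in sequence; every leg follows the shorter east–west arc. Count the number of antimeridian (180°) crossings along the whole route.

Leg 1: -175.1° → +61.4°, shortest Δλ = -123.5° (west) — crosses 180°.
Leg 2: +61.4° → -153.0°, shortest Δλ = 145.6° (east) — crosses 180°.
Leg 3: -153.0° → +10.0°, shortest Δλ = 163.0° (east) — does not cross 180°.
Leg 4: +10.0° → +40.0°, shortest Δλ = 30.0° (east) — does not cross 180°.
Leg 5: +40.0° → +106.0°, shortest Δλ = 66.0° (east) — does not cross 180°.
Total crossings: 2.

2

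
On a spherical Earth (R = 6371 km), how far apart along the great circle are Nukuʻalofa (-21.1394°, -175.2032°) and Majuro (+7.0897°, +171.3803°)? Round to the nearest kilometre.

Δλ = 171.3803 − -175.2032 = 346.5835°; wrapped into (−180°, 180°]: -13.4165°.
Δφ = 7.0897 − -21.1394 = 28.2291°.
a = sin²(Δφ/2) + cos φ₁ · cos φ₂ · sin²(Δλ/2) = 0.072098.
c = 2·atan2(√a, √(1−a)) = 0.54369 rad → d = 6371·c ≈ 3463.87 km.

3464 km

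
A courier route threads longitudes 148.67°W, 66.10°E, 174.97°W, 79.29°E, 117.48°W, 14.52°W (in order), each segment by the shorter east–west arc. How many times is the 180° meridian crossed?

Leg 1: -148.67° → +66.10°, shortest Δλ = -145.23° (west) — crosses 180°.
Leg 2: +66.10° → -174.97°, shortest Δλ = 118.93° (east) — crosses 180°.
Leg 3: -174.97° → +79.29°, shortest Δλ = -105.74° (west) — crosses 180°.
Leg 4: +79.29° → -117.48°, shortest Δλ = 163.23° (east) — crosses 180°.
Leg 5: -117.48° → -14.52°, shortest Δλ = 102.96° (east) — does not cross 180°.
Total crossings: 4.

4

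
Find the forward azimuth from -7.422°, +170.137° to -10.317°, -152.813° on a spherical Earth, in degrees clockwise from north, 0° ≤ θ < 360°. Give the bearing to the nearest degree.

97°

Δλ = -152.813 − 170.137 = -322.950°; wrapped into (−180°, 180°]: 37.050°.
θ = atan2( sin Δλ · cos φ₂ , cos φ₁ · sin φ₂ − sin φ₁ · cos φ₂ · cos Δλ )
  = atan2(0.59277, -0.07616) = 97.322° → normalised to [0°, 360°): 97.322°.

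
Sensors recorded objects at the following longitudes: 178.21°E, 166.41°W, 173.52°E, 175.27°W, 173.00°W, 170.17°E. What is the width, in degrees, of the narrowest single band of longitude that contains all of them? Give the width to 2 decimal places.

Sort the longitudes: -175.27°, -173.00°, -166.41°, +170.17°, +173.52°, +178.21°.
Eastward gaps between consecutive values (wrapping around): 2.27°, 6.59°, 336.58°, 3.35°, 4.69°, 6.52°.
Largest gap = 336.58° ⇒ minimal covering band is its complement: 360° − 336.58° = 23.42°.
Band runs from +170.17° eastward to -166.41°, crossing the antimeridian.

23.42°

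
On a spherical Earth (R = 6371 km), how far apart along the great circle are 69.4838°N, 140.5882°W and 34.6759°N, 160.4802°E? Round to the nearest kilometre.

5230 km

Δλ = 160.4802 − -140.5882 = 301.0684°; wrapped into (−180°, 180°]: -58.9316°.
Δφ = 34.6759 − 69.4838 = -34.8079°.
a = sin²(Δφ/2) + cos φ₁ · cos φ₂ · sin²(Δλ/2) = 0.159206.
c = 2·atan2(√a, √(1−a)) = 0.82087 rad → d = 6371·c ≈ 5229.73 km.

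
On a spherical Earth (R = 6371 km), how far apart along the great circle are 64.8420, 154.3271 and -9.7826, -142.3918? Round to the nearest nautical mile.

5285 nmi

Δλ = -142.3918 − 154.3271 = -296.7189°; wrapped into (−180°, 180°]: 63.2811°.
Δφ = -9.7826 − 64.8420 = -74.6246°.
a = sin²(Δφ/2) + cos φ₁ · cos φ₂ · sin²(Δλ/2) = 0.482717.
c = 2·atan2(√a, √(1−a)) = 1.53622 rad → d = 6371·c ≈ 9787.28 km ≈ 5284.71 nmi.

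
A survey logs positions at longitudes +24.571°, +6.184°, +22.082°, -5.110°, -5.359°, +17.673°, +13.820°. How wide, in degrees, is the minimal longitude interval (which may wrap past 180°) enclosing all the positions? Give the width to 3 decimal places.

Sort the longitudes: -5.359°, -5.110°, +6.184°, +13.820°, +17.673°, +22.082°, +24.571°.
Eastward gaps between consecutive values (wrapping around): 0.249°, 11.294°, 7.636°, 3.853°, 4.409°, 2.489°, 330.070°.
Largest gap = 330.070° ⇒ minimal covering band is its complement: 360° − 330.070° = 29.930°.
Band runs from -5.359° eastward to +24.571°.

29.930°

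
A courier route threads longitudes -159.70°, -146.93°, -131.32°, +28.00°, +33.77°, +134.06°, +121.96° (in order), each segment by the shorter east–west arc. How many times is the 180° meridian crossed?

Leg 1: -159.70° → -146.93°, shortest Δλ = 12.77° (east) — does not cross 180°.
Leg 2: -146.93° → -131.32°, shortest Δλ = 15.61° (east) — does not cross 180°.
Leg 3: -131.32° → +28.00°, shortest Δλ = 159.32° (east) — does not cross 180°.
Leg 4: +28.00° → +33.77°, shortest Δλ = 5.77° (east) — does not cross 180°.
Leg 5: +33.77° → +134.06°, shortest Δλ = 100.29° (east) — does not cross 180°.
Leg 6: +134.06° → +121.96°, shortest Δλ = -12.1° (west) — does not cross 180°.
Total crossings: 0.

0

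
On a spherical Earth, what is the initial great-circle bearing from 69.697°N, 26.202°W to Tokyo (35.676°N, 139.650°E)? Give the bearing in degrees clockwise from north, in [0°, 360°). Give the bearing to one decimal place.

11.9°

Δλ = 139.650 − -26.202 = 165.852°.
θ = atan2( sin Δλ · cos φ₂ , cos φ₁ · sin φ₂ − sin φ₁ · cos φ₂ · cos Δλ )
  = atan2(0.19856, 0.94111) = 11.914° → normalised to [0°, 360°): 11.914°.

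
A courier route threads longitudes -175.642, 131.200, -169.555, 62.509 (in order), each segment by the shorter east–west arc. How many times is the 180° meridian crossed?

Leg 1: -175.642° → +131.200°, shortest Δλ = -53.158° (west) — crosses 180°.
Leg 2: +131.200° → -169.555°, shortest Δλ = 59.245° (east) — crosses 180°.
Leg 3: -169.555° → +62.509°, shortest Δλ = -127.936° (west) — crosses 180°.
Total crossings: 3.

3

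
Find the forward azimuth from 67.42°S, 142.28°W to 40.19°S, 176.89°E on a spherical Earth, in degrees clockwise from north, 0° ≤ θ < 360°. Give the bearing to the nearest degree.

Δλ = 176.89 − -142.28 = 319.17°; wrapped into (−180°, 180°]: -40.83°.
θ = atan2( sin Δλ · cos φ₂ , cos φ₁ · sin φ₂ − sin φ₁ · cos φ₂ · cos Δλ )
  = atan2(-0.49946, 0.28592) = -60.211° → normalised to [0°, 360°): 299.789°.

300°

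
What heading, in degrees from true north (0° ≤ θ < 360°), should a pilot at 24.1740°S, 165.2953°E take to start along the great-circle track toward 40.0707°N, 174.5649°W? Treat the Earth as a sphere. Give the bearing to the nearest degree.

17°

Δλ = -174.5649 − 165.2953 = -339.8602°; wrapped into (−180°, 180°]: 20.1398°.
θ = atan2( sin Δλ · cos φ₂ , cos φ₁ · sin φ₂ − sin φ₁ · cos φ₂ · cos Δλ )
  = atan2(0.26348, 0.88150) = 16.642° → normalised to [0°, 360°): 16.642°.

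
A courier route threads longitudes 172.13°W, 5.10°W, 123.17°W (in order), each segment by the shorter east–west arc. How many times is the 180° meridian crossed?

0

Leg 1: -172.13° → -5.10°, shortest Δλ = 167.03° (east) — does not cross 180°.
Leg 2: -5.10° → -123.17°, shortest Δλ = -118.07° (west) — does not cross 180°.
Total crossings: 0.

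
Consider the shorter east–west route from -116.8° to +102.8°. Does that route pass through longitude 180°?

Naïve |102.8 − -116.8| = 219.6° > 180°, so the shorter arc goes the other way round — across 180°.
Signed shortest Δλ = ((102.8 − -116.8 + 180) mod 360) − 180 = -140.4°.
Going west by 140.4° from -116.8° passes through 180° before reaching +102.8°.

Yes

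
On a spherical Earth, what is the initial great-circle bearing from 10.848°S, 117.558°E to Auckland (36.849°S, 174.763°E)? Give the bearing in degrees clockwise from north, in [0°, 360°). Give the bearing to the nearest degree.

Δλ = 174.763 − 117.558 = 57.205°.
θ = atan2( sin Δλ · cos φ₂ , cos φ₁ · sin φ₂ − sin φ₁ · cos φ₂ · cos Δλ )
  = atan2(0.67268, -0.50742) = 127.028° → normalised to [0°, 360°): 127.028°.

127°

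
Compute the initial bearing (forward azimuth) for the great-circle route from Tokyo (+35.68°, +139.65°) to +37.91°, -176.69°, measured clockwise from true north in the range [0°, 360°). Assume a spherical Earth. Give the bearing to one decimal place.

73.0°

Δλ = -176.69 − 139.65 = -316.34°; wrapped into (−180°, 180°]: 43.66°.
θ = atan2( sin Δλ · cos φ₂ , cos φ₁ · sin φ₂ − sin φ₁ · cos φ₂ · cos Δλ )
  = atan2(0.54469, 0.16617) = 73.034° → normalised to [0°, 360°): 73.034°.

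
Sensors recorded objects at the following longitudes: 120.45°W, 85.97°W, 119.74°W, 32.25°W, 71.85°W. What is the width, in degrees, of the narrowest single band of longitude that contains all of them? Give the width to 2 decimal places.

Sort the longitudes: -120.45°, -119.74°, -85.97°, -71.85°, -32.25°.
Eastward gaps between consecutive values (wrapping around): 0.71°, 33.77°, 14.12°, 39.60°, 271.80°.
Largest gap = 271.80° ⇒ minimal covering band is its complement: 360° − 271.80° = 88.20°.
Band runs from -120.45° eastward to -32.25°.

88.20°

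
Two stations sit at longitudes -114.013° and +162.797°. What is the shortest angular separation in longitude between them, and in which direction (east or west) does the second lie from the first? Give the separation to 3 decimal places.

Raw difference: 162.797 − -114.013 = 276.81°.
Normalise into (−180°, 180°]: 276.81° − 360° = -83.19°.
Negative ⇒ the second point lies to the west; separation 83.190°.

83.190° west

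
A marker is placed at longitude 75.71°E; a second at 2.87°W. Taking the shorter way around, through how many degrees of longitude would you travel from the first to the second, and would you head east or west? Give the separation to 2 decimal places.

Raw difference: -2.87 − 75.71 = -78.58°.
Normalise into (−180°, 180°]: -78.58° stays -78.58°.
Negative ⇒ the second point lies to the west; separation 78.58°.

78.58° west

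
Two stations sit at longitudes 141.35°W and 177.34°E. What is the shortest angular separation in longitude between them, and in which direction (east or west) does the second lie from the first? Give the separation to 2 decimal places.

41.31° west

Raw difference: 177.34 − -141.35 = 318.69°.
Normalise into (−180°, 180°]: 318.69° − 360° = -41.31°.
Negative ⇒ the second point lies to the west; separation 41.31°.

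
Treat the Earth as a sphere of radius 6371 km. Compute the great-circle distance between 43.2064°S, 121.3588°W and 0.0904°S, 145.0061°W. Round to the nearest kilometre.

Δλ = -145.0061 − -121.3588 = -23.6473°.
Δφ = -0.0904 − -43.2064 = 43.1160°.
a = sin²(Δφ/2) + cos φ₁ · cos φ₂ · sin²(Δλ/2) = 0.165616.
c = 2·atan2(√a, √(1−a)) = 0.83825 rad → d = 6371·c ≈ 5340.47 km.

5340 km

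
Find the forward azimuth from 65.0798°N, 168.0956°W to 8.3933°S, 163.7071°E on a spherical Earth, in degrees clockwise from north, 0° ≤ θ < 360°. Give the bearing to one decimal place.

Δλ = 163.7071 − -168.0956 = 331.8027°; wrapped into (−180°, 180°]: -28.1973°.
θ = atan2( sin Δλ · cos φ₂ , cos φ₁ · sin φ₂ − sin φ₁ · cos φ₂ · cos Δλ )
  = atan2(-0.46745, -0.85221) = -151.255° → normalised to [0°, 360°): 208.745°.

208.7°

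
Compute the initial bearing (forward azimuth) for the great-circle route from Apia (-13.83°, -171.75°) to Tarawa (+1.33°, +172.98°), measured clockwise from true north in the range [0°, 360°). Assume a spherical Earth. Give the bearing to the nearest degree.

Δλ = 172.98 − -171.75 = 344.73°; wrapped into (−180°, 180°]: -15.27°.
θ = atan2( sin Δλ · cos φ₂ , cos φ₁ · sin φ₂ − sin φ₁ · cos φ₂ · cos Δλ )
  = atan2(-0.26330, 0.25308) = -46.134° → normalised to [0°, 360°): 313.866°.

314°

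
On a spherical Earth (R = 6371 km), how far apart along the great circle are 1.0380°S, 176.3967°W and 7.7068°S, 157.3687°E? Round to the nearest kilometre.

3000 km

Δλ = 157.3687 − -176.3967 = 333.7654°; wrapped into (−180°, 180°]: -26.2346°.
Δφ = -7.7068 − -1.0380 = -6.6688°.
a = sin²(Δφ/2) + cos φ₁ · cos φ₂ · sin²(Δλ/2) = 0.054414.
c = 2·atan2(√a, √(1−a)) = 0.47087 rad → d = 6371·c ≈ 2999.93 km.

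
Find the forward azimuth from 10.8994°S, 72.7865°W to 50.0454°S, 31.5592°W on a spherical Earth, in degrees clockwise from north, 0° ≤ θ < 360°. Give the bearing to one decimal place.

147.4°

Δλ = -31.5592 − -72.7865 = 41.2273°.
θ = atan2( sin Δλ · cos φ₂ , cos φ₁ · sin φ₂ − sin φ₁ · cos φ₂ · cos Δλ )
  = atan2(0.42323, -0.66140) = 147.385° → normalised to [0°, 360°): 147.385°.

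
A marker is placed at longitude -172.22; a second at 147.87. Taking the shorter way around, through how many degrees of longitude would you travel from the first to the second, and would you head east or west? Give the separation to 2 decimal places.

Raw difference: 147.87 − -172.22 = 320.09°.
Normalise into (−180°, 180°]: 320.09° − 360° = -39.91°.
Negative ⇒ the second point lies to the west; separation 39.91°.

39.91° west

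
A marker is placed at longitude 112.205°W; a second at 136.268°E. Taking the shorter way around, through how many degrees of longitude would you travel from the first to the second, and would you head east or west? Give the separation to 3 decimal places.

111.527° west

Raw difference: 136.268 − -112.205 = 248.473°.
Normalise into (−180°, 180°]: 248.473° − 360° = -111.527°.
Negative ⇒ the second point lies to the west; separation 111.527°.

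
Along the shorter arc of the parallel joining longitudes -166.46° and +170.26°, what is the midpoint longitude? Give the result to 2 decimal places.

-178.10°

Signed shortest Δλ from -166.46° to +170.26° is -23.28°.
Midpoint longitude = -166.46° + (-23.28°)/2 = -166.46° − 11.64° = -178.10°.
(The naïve average (-166.46 + +170.26)/2 = 1.9° is on the wrong side of the globe.)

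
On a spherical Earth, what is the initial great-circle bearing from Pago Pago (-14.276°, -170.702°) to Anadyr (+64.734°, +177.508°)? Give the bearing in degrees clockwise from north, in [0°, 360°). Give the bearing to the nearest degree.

Δλ = 177.508 − -170.702 = 348.210°; wrapped into (−180°, 180°]: -11.790°.
θ = atan2( sin Δλ · cos φ₂ , cos φ₁ · sin φ₂ − sin φ₁ · cos φ₂ · cos Δλ )
  = atan2(-0.08721, 0.97944) = -5.088° → normalised to [0°, 360°): 354.912°.

355°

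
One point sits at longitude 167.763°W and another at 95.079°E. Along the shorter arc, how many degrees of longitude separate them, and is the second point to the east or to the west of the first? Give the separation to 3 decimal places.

Raw difference: 95.079 − -167.763 = 262.842°.
Normalise into (−180°, 180°]: 262.842° − 360° = -97.158°.
Negative ⇒ the second point lies to the west; separation 97.158°.

97.158° west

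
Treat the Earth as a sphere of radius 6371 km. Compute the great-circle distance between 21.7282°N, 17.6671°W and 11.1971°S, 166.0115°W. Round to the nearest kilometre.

Δλ = -166.0115 − -17.6671 = -148.3444°.
Δφ = -11.1971 − 21.7282 = -32.9253°.
a = sin²(Δφ/2) + cos φ₁ · cos φ₂ · sin²(Δλ/2) = 0.923788.
c = 2·atan2(√a, √(1−a)) = 2.58220 rad → d = 6371·c ≈ 16451.17 km.

16451 km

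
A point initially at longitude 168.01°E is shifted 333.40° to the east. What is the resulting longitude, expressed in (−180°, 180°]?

141.41°E

Start at +168.01°; shift +333.40° → +501.41°.
+501.41° lies outside (−180°, 180°]; subtract 360° → +141.41°.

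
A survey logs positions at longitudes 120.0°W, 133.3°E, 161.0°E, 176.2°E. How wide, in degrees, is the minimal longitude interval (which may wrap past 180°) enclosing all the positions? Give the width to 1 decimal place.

Sort the longitudes: -120.0°, +133.3°, +161.0°, +176.2°.
Eastward gaps between consecutive values (wrapping around): 253.3°, 27.7°, 15.2°, 63.8°.
Largest gap = 253.3° ⇒ minimal covering band is its complement: 360° − 253.3° = 106.7°.
Band runs from +133.3° eastward to -120.0°, crossing the antimeridian.

106.7°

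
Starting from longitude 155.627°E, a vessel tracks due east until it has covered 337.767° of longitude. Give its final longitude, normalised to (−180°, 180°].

Start at +155.627°; shift +337.767° → +493.394°.
+493.394° lies outside (−180°, 180°]; subtract 360° → +133.394°.

133.394°E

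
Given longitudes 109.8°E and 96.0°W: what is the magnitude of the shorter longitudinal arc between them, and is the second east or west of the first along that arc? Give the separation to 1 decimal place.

154.2° east

Raw difference: -96.0 − 109.8 = -205.8°.
Normalise into (−180°, 180°]: -205.8° + 360° = 154.2°.
Positive ⇒ the second point lies to the east; separation 154.2°.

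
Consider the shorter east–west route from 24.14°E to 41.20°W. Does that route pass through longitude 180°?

Signed shortest Δλ = ((-41.20 − 24.14 + 180) mod 360) − 180 = -65.34°.
Going west by 65.34° from +24.14° reaches -41.20° without touching 180°.

No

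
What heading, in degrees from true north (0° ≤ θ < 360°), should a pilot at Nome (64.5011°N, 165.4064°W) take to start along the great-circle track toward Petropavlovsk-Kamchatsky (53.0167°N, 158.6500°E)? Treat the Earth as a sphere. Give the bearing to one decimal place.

Δλ = 158.6500 − -165.4064 = 324.0564°; wrapped into (−180°, 180°]: -35.9436°.
θ = atan2( sin Δλ · cos φ₂ , cos φ₁ · sin φ₂ − sin φ₁ · cos φ₂ · cos Δλ )
  = atan2(-0.35312, -0.09571) = -105.166° → normalised to [0°, 360°): 254.834°.

254.8°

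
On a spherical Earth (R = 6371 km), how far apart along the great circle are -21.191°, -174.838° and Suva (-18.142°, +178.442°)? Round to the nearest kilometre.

781 km

Δλ = 178.442 − -174.838 = 353.280°; wrapped into (−180°, 180°]: -6.720°.
Δφ = -18.142 − -21.191 = 3.049°.
a = sin²(Δφ/2) + cos φ₁ · cos φ₂ · sin²(Δλ/2) = 0.003751.
c = 2·atan2(√a, √(1−a)) = 0.12257 rad → d = 6371·c ≈ 780.92 km.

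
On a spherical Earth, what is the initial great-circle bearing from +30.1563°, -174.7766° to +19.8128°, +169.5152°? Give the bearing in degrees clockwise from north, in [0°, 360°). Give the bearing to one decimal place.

Δλ = 169.5152 − -174.7766 = 344.2918°; wrapped into (−180°, 180°]: -15.7082°.
θ = atan2( sin Δλ · cos φ₂ , cos φ₁ · sin φ₂ − sin φ₁ · cos φ₂ · cos Δλ )
  = atan2(-0.25471, -0.16190) = -122.441° → normalised to [0°, 360°): 237.559°.

237.6°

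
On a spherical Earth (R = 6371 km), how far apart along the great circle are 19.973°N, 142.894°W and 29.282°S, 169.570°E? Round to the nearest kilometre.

7480 km

Δλ = 169.570 − -142.894 = 312.464°; wrapped into (−180°, 180°]: -47.536°.
Δφ = -29.282 − 19.973 = -49.255°.
a = sin²(Δφ/2) + cos φ₁ · cos φ₂ · sin²(Δλ/2) = 0.306813.
c = 2·atan2(√a, √(1−a)) = 1.17410 rad → d = 6371·c ≈ 7480.18 km.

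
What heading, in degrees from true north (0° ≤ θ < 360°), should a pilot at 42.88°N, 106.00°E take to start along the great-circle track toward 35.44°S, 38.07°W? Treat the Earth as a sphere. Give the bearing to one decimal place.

272.9°

Δλ = -38.07 − 106.00 = -144.07°.
θ = atan2( sin Δλ · cos φ₂ , cos φ₁ · sin φ₂ − sin φ₁ · cos φ₂ · cos Δλ )
  = atan2(-0.47808, 0.02401) = -87.125° → normalised to [0°, 360°): 272.875°.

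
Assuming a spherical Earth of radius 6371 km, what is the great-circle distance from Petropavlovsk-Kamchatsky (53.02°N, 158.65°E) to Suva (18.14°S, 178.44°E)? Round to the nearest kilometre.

8139 km

Δλ = 178.44 − 158.65 = 19.79°.
Δφ = -18.14 − 53.02 = -71.16°.
a = sin²(Δφ/2) + cos φ₁ · cos φ₂ · sin²(Δλ/2) = 0.355417.
c = 2·atan2(√a, √(1−a)) = 1.27744 rad → d = 6371·c ≈ 8138.58 km.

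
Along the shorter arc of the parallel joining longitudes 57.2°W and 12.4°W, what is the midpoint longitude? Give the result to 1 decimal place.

34.8°W

Signed shortest Δλ from -57.2° to -12.4° is +44.8°.
Midpoint longitude = -57.2° + (+44.8°)/2 = -57.2° + 22.4° = -34.8°.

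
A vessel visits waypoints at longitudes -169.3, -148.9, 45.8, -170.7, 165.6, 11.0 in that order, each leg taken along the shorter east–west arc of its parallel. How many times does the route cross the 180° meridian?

3

Leg 1: -169.3° → -148.9°, shortest Δλ = 20.4° (east) — does not cross 180°.
Leg 2: -148.9° → +45.8°, shortest Δλ = -165.3° (west) — crosses 180°.
Leg 3: +45.8° → -170.7°, shortest Δλ = 143.5° (east) — crosses 180°.
Leg 4: -170.7° → +165.6°, shortest Δλ = -23.7° (west) — crosses 180°.
Leg 5: +165.6° → +11.0°, shortest Δλ = -154.6° (west) — does not cross 180°.
Total crossings: 3.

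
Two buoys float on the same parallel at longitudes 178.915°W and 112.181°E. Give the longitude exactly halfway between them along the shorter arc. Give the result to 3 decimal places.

146.633°E

Signed shortest Δλ from -178.915° to +112.181° is -68.904°.
Midpoint longitude = -178.915° + (-68.904°)/2 = -178.915° − 34.452° = -213.367°.
Normalise into (−180°, 180°]: +146.633°.
(The naïve average (-178.915 + +112.181)/2 = -33.367° is on the wrong side of the globe.)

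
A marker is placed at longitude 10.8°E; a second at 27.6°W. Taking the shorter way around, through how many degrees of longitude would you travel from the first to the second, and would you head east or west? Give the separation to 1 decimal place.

38.4° west

Raw difference: -27.6 − 10.8 = -38.4°.
Normalise into (−180°, 180°]: -38.4° stays -38.4°.
Negative ⇒ the second point lies to the west; separation 38.4°.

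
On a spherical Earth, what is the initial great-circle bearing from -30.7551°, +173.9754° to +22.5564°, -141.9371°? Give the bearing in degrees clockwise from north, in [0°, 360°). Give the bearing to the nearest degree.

Δλ = -141.9371 − 173.9754 = -315.9125°; wrapped into (−180°, 180°]: 44.0875°.
θ = atan2( sin Δλ · cos φ₂ , cos φ₁ · sin φ₂ − sin φ₁ · cos φ₂ · cos Δλ )
  = atan2(0.64253, 0.66885) = 43.850° → normalised to [0°, 360°): 43.850°.

44°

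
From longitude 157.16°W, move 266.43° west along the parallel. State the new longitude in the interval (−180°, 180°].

Start at -157.16°; shift −266.43° → -423.59°.
-423.59° lies outside (−180°, 180°]; add 360° → -63.59°.

63.59°W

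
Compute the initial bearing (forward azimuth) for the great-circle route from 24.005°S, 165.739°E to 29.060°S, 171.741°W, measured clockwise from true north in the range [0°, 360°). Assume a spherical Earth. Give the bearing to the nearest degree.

Δλ = -171.741 − 165.739 = -337.480°; wrapped into (−180°, 180°]: 22.520°.
θ = atan2( sin Δλ · cos φ₂ , cos φ₁ · sin φ₂ − sin φ₁ · cos φ₂ · cos Δλ )
  = atan2(0.33479, -0.11523) = 108.992° → normalised to [0°, 360°): 108.992°.

109°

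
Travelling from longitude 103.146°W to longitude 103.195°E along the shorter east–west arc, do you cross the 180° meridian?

Yes

Naïve |103.195 − -103.146| = 206.341° > 180°, so the shorter arc goes the other way round — across 180°.
Signed shortest Δλ = ((103.195 − -103.146 + 180) mod 360) − 180 = -153.659°.
Going west by 153.659° from -103.146° passes through 180° before reaching +103.195°.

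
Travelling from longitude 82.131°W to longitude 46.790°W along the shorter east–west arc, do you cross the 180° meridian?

Signed shortest Δλ = ((-46.790 − -82.131 + 180) mod 360) − 180 = 35.341°.
Going east by 35.341° from -82.131° reaches -46.790° without touching 180°.

No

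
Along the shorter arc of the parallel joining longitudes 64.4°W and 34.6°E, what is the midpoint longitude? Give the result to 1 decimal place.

14.9°W

Signed shortest Δλ from -64.4° to +34.6° is +99.0°.
Midpoint longitude = -64.4° + (+99.0°)/2 = -64.4° + 49.5° = -14.9°.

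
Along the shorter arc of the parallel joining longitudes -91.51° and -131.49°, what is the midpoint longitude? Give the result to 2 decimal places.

-111.50°

Signed shortest Δλ from -91.51° to -131.49° is -39.98°.
Midpoint longitude = -91.51° + (-39.98°)/2 = -91.51° − 19.99° = -111.50°.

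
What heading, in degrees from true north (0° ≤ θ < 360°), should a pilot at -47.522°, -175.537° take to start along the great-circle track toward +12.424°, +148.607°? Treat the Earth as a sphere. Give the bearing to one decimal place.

321.9°

Δλ = 148.607 − -175.537 = 324.144°; wrapped into (−180°, 180°]: -35.856°.
θ = atan2( sin Δλ · cos φ₂ , cos φ₁ · sin φ₂ − sin φ₁ · cos φ₂ · cos Δλ )
  = atan2(-0.57203, 0.72906) = -38.118° → normalised to [0°, 360°): 321.882°.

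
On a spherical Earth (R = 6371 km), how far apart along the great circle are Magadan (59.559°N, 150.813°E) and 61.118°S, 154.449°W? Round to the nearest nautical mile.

7676 nmi

Δλ = -154.449 − 150.813 = -305.262°; wrapped into (−180°, 180°]: 54.738°.
Δφ = -61.118 − 59.559 = -120.677°.
a = sin²(Δφ/2) + cos φ₁ · cos φ₂ · sin²(Δλ/2) = 0.806818.
c = 2·atan2(√a, √(1−a)) = 2.23145 rad → d = 6371·c ≈ 14216.58 km ≈ 7676.34 nmi.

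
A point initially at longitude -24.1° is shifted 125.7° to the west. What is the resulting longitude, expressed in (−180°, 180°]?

Start at -24.1°; shift −125.7° → -149.8°.
-149.8° already lies in (−180°, 180°].

-149.8°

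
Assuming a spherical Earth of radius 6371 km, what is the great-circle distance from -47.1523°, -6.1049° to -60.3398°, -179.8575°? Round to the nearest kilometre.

Δλ = -179.8575 − -6.1049 = -173.7526°.
Δφ = -60.3398 − -47.1523 = -13.1875°.
a = sin²(Δφ/2) + cos φ₁ · cos φ₂ · sin²(Δλ/2) = 0.348714.
c = 2·atan2(√a, √(1−a)) = 1.26341 rad → d = 6371·c ≈ 8049.16 km.

8049 km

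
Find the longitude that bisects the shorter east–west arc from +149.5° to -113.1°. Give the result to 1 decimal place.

-161.8°

Signed shortest Δλ from +149.5° to -113.1° is +97.4°.
Midpoint longitude = +149.5° + (+97.4°)/2 = +149.5° + 48.7° = +198.2°.
Normalise into (−180°, 180°]: -161.8°.
(The naïve average (+149.5 + -113.1)/2 = 18.2° is on the wrong side of the globe.)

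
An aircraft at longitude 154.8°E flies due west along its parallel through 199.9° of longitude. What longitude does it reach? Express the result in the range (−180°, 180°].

Start at +154.8°; shift −199.9° → -45.1°.
-45.1° already lies in (−180°, 180°].

45.1°W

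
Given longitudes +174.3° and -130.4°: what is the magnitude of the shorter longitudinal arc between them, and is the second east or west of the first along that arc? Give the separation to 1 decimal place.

Raw difference: -130.4 − 174.3 = -304.7°.
Normalise into (−180°, 180°]: -304.7° + 360° = 55.3°.
Positive ⇒ the second point lies to the east; separation 55.3°.

55.3° east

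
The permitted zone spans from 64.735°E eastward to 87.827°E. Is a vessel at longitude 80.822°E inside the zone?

Yes

Band width going east from +64.735° to +87.827°: ((87.827 − 64.735) mod 360) = 23.092°.
Offset of +80.822° east of the west edge: ((80.822 − 64.735) mod 360) = 16.087°.
16.087° ≤ 23.092° ⇒ inside.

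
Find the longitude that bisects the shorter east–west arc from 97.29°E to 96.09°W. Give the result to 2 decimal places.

179.40°W

Signed shortest Δλ from +97.29° to -96.09° is +166.62°.
Midpoint longitude = +97.29° + (+166.62°)/2 = +97.29° + 83.31° = +180.60°.
Normalise into (−180°, 180°]: -179.40°.
(The naïve average (+97.29 + -96.09)/2 = 0.6° is on the wrong side of the globe.)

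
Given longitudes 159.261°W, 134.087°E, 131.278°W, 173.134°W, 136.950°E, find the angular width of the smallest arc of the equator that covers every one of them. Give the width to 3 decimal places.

94.635°

Sort the longitudes: -173.134°, -159.261°, -131.278°, +134.087°, +136.950°.
Eastward gaps between consecutive values (wrapping around): 13.873°, 27.983°, 265.365°, 2.863°, 49.916°.
Largest gap = 265.365° ⇒ minimal covering band is its complement: 360° − 265.365° = 94.635°.
Band runs from +134.087° eastward to -131.278°, crossing the antimeridian.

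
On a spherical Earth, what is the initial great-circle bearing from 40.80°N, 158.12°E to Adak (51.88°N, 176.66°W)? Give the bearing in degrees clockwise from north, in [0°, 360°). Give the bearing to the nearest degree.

49°

Δλ = -176.66 − 158.12 = -334.78°; wrapped into (−180°, 180°]: 25.22°.
θ = atan2( sin Δλ · cos φ₂ , cos φ₁ · sin φ₂ − sin φ₁ · cos φ₂ · cos Δλ )
  = atan2(0.26303, 0.23063) = 48.756° → normalised to [0°, 360°): 48.756°.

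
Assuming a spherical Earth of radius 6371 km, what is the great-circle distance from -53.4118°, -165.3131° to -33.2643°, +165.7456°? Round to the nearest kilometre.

Δλ = 165.7456 − -165.3131 = 331.0587°; wrapped into (−180°, 180°]: -28.9413°.
Δφ = -33.2643 − -53.4118 = 20.1475°.
a = sin²(Δφ/2) + cos φ₁ · cos φ₂ · sin²(Δλ/2) = 0.061716.
c = 2·atan2(√a, √(1−a)) = 0.50211 rad → d = 6371·c ≈ 3198.96 km.

3199 km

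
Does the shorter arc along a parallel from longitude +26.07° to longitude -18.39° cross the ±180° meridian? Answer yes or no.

Signed shortest Δλ = ((-18.39 − 26.07 + 180) mod 360) − 180 = -44.46°.
Going west by 44.46° from +26.07° reaches -18.39° without touching 180°.

No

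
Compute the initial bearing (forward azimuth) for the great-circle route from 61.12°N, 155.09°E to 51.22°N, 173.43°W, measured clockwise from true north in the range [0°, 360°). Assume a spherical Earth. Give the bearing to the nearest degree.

106°

Δλ = -173.43 − 155.09 = -328.52°; wrapped into (−180°, 180°]: 31.48°.
θ = atan2( sin Δλ · cos φ₂ , cos φ₁ · sin φ₂ − sin φ₁ · cos φ₂ · cos Δλ )
  = atan2(0.32707, -0.09121) = 105.582° → normalised to [0°, 360°): 105.582°.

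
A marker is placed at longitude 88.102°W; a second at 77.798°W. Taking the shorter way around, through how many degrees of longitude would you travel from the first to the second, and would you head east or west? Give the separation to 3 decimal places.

Raw difference: -77.798 − -88.102 = 10.304°.
Normalise into (−180°, 180°]: 10.304° stays 10.304°.
Positive ⇒ the second point lies to the east; separation 10.304°.

10.304° east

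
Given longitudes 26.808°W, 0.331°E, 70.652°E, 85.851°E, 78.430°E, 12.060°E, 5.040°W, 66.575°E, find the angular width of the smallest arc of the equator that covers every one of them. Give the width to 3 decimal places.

Sort the longitudes: -26.808°, -5.040°, +0.331°, +12.060°, +66.575°, +70.652°, +78.430°, +85.851°.
Eastward gaps between consecutive values (wrapping around): 21.768°, 5.371°, 11.729°, 54.515°, 4.077°, 7.778°, 7.421°, 247.341°.
Largest gap = 247.341° ⇒ minimal covering band is its complement: 360° − 247.341° = 112.659°.
Band runs from -26.808° eastward to +85.851°.

112.659°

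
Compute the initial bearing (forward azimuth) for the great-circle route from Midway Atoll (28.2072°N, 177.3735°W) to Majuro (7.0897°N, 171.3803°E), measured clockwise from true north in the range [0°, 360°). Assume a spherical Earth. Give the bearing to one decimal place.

208.9°

Δλ = 171.3803 − -177.3735 = 348.7538°; wrapped into (−180°, 180°]: -11.2462°.
θ = atan2( sin Δλ · cos φ₂ , cos φ₁ · sin φ₂ − sin φ₁ · cos φ₂ · cos Δλ )
  = atan2(-0.19353, -0.35128) = -151.148° → normalised to [0°, 360°): 208.852°.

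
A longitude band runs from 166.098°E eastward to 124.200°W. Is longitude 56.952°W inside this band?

Band width going east from +166.098° to -124.200°: ((-124.200 − 166.098) mod 360) = 69.702°.
Offset of -56.952° east of the west edge: ((-56.952 − 166.098) mod 360) = 136.950°.
136.950° > 69.702° ⇒ outside.

No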